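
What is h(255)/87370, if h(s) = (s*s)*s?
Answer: 3316275/17474 ≈ 189.78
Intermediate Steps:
h(s) = s³ (h(s) = s²*s = s³)
h(255)/87370 = 255³/87370 = 16581375*(1/87370) = 3316275/17474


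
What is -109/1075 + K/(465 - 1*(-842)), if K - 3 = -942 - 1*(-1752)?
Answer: 731512/1405025 ≈ 0.52064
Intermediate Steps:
K = 813 (K = 3 + (-942 - 1*(-1752)) = 3 + (-942 + 1752) = 3 + 810 = 813)
-109/1075 + K/(465 - 1*(-842)) = -109/1075 + 813/(465 - 1*(-842)) = -109*1/1075 + 813/(465 + 842) = -109/1075 + 813/1307 = 731512/1405025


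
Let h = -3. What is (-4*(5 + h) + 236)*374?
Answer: 85272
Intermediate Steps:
(-4*(5 + h) + 236)*374 = (-4*(5 - 3) + 236)*374 = (-4*2 + 236)*374 = (-8 + 236)*374 = 228*374 = 85272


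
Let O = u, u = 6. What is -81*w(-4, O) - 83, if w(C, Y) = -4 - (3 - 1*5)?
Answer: 79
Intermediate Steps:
O = 6
w(C, Y) = -2 (w(C, Y) = -4 - (3 - 5) = -4 - 1*(-2) = -4 + 2 = -2)
-81*w(-4, O) - 83 = -81*(-2) - 83 = 162 - 83 = 79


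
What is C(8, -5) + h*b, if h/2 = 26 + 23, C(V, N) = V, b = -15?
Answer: -1462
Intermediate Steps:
h = 98 (h = 2*(26 + 23) = 2*49 = 98)
C(8, -5) + h*b = 8 + 98*(-15) = 8 - 1470 = -1462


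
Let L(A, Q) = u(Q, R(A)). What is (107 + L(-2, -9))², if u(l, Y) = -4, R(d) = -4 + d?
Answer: 10609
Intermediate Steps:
L(A, Q) = -4
(107 + L(-2, -9))² = (107 - 4)² = 103² = 10609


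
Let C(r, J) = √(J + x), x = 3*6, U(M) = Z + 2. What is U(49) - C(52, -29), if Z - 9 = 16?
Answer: 27 - I*√11 ≈ 27.0 - 3.3166*I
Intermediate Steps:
Z = 25 (Z = 9 + 16 = 25)
U(M) = 27 (U(M) = 25 + 2 = 27)
x = 18
C(r, J) = √(18 + J) (C(r, J) = √(J + 18) = √(18 + J))
U(49) - C(52, -29) = 27 - √(18 - 29) = 27 - √(-11) = 27 - I*√11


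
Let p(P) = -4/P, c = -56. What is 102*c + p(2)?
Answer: -5714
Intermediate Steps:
102*c + p(2) = 102*(-56) - 4/2 = -5712 - 4*½ = -5712 - 2 = -5714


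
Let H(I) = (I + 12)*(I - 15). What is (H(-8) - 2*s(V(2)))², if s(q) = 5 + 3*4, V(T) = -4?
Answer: 15876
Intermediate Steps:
s(q) = 17 (s(q) = 5 + 12 = 17)
H(I) = (-15 + I)*(12 + I) (H(I) = (12 + I)*(-15 + I) = (-15 + I)*(12 + I))
(H(-8) - 2*s(V(2)))² = ((-180 + (-8)² - 3*(-8)) - 2*17)² = ((-180 + 64 + 24) - 34)² = (-92 - 34)² = (-126)² = 15876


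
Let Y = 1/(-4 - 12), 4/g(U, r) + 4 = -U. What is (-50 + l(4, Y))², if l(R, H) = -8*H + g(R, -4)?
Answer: 2500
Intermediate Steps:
g(U, r) = 4/(-4 - U)
Y = -1/16 (Y = 1/(-16) = -1/16 ≈ -0.062500)
l(R, H) = -8*H - 4/(4 + R)
(-50 + l(4, Y))² = (-50 + 4*(-1 - 2*(-1/16)*(4 + 4))/(4 + 4))² = (-50 + 4*(-1 - 2*(-1/16)*8)/8)² = (-50 + 4*(⅛)*(-1 + 1))² = (-50 + 4*(⅛)*0)² = (-50 + 0)² = (-50)² = 2500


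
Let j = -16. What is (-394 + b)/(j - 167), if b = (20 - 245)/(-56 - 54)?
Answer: 8623/4026 ≈ 2.1418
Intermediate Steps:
b = 45/22 (b = -225/(-110) = -225*(-1/110) = 45/22 ≈ 2.0455)
(-394 + b)/(j - 167) = (-394 + 45/22)/(-16 - 167) = -8623/22/(-183) = -8623/22*(-1/183) = 8623/4026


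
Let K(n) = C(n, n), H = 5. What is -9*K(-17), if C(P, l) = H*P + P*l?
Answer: -1836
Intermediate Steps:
C(P, l) = 5*P + P*l
K(n) = n*(5 + n)
-9*K(-17) = -(-153)*(5 - 17) = -(-153)*(-12) = -9*204 = -1836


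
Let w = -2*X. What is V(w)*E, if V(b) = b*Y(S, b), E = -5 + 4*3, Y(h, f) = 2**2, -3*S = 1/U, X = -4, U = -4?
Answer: 224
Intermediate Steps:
S = 1/12 (S = -1/3/(-4) = -1/3*(-1/4) = 1/12 ≈ 0.083333)
Y(h, f) = 4
E = 7 (E = -5 + 12 = 7)
w = 8 (w = -2*(-4) = 8)
V(b) = 4*b (V(b) = b*4 = 4*b)
V(w)*E = (4*8)*7 = 32*7 = 224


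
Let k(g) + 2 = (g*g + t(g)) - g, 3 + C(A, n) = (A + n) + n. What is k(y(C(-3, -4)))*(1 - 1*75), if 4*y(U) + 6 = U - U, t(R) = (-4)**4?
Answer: -38147/2 ≈ -19074.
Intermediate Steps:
C(A, n) = -3 + A + 2*n (C(A, n) = -3 + ((A + n) + n) = -3 + (A + 2*n) = -3 + A + 2*n)
t(R) = 256
y(U) = -3/2 (y(U) = -3/2 + (U - U)/4 = -3/2 + (1/4)*0 = -3/2 + 0 = -3/2)
k(g) = 254 + g**2 - g (k(g) = -2 + ((g*g + 256) - g) = -2 + ((g**2 + 256) - g) = -2 + ((256 + g**2) - g) = -2 + (256 + g**2 - g) = 254 + g**2 - g)
k(y(C(-3, -4)))*(1 - 1*75) = (254 + (-3/2)**2 - 1*(-3/2))*(1 - 1*75) = (254 + 9/4 + 3/2)*(1 - 75) = (1031/4)*(-74) = -38147/2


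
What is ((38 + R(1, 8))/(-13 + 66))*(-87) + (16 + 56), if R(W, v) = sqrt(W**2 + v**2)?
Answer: 510/53 - 87*sqrt(65)/53 ≈ -3.6116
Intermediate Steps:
((38 + R(1, 8))/(-13 + 66))*(-87) + (16 + 56) = ((38 + sqrt(1**2 + 8**2))/(-13 + 66))*(-87) + (16 + 56) = ((38 + sqrt(1 + 64))/53)*(-87) + 72 = ((38 + sqrt(65))*(1/53))*(-87) + 72 = (38/53 + sqrt(65)/53)*(-87) + 72 = (-3306/53 - 87*sqrt(65)/53) + 72 = 510/53 - 87*sqrt(65)/53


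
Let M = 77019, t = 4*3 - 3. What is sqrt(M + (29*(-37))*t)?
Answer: sqrt(67362) ≈ 259.54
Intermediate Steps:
t = 9 (t = 12 - 3 = 9)
sqrt(M + (29*(-37))*t) = sqrt(77019 + (29*(-37))*9) = sqrt(77019 - 1073*9) = sqrt(77019 - 9657) = sqrt(67362)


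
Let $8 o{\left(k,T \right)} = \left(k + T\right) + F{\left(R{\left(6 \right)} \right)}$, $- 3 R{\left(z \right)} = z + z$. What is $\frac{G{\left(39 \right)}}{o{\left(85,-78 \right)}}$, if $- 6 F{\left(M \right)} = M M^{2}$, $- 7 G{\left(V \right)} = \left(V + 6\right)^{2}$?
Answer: $- \frac{48600}{371} \approx -131.0$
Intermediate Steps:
$R{\left(z \right)} = - \frac{2 z}{3}$ ($R{\left(z \right)} = - \frac{z + z}{3} = - \frac{2 z}{3}$)
$G{\left(V \right)} = - \frac{\left(6 + V\right)^{2}}{7}$ ($G{\left(V \right)} = - \frac{\left(V + 6\right)^{2}}{7} = - \frac{\left(6 + V\right)^{2}}{7}$)
$F{\left(M \right)} = - \frac{M^{3}}{6}$ ($F{\left(M \right)} = - \frac{M M^{2}}{6} = - \frac{M^{3}}{6}$)
$o{\left(k,T \right)} = \frac{4}{3} + \frac{T}{8} + \frac{k}{8}$ ($o{\left(k,T \right)} = \frac{\left(k + T\right) - \frac{\left(\left(- \frac{2}{3}\right) 6\right)^{3}}{6}}{8} = \frac{\left(T + k\right) - \frac{\left(-4\right)^{3}}{6}}{8} = \frac{\left(T + k\right) - - \frac{32}{3}}{8} = \frac{\left(T + k\right) + \frac{32}{3}}{8} = \frac{\frac{32}{3} + T + k}{8} = \frac{4}{3} + \frac{T}{8} + \frac{k}{8}$)
$\frac{G{\left(39 \right)}}{o{\left(85,-78 \right)}} = \frac{\left(- \frac{1}{7}\right) \left(6 + 39\right)^{2}}{\frac{4}{3} + \frac{1}{8} \left(-78\right) + \frac{1}{8} \cdot 85} = \frac{\left(- \frac{1}{7}\right) 45^{2}}{\frac{4}{3} - \frac{39}{4} + \frac{85}{8}} = \frac{\left(- \frac{1}{7}\right) 2025}{\frac{53}{24}} = \left(- \frac{2025}{7}\right) \frac{24}{53} = - \frac{48600}{371}$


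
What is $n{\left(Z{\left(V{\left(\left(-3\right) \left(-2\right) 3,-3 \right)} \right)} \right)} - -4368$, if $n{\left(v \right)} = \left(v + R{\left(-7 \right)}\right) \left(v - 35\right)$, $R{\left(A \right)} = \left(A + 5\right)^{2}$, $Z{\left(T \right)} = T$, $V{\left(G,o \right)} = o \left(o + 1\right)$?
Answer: $4078$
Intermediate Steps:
$V{\left(G,o \right)} = o \left(1 + o\right)$
$R{\left(A \right)} = \left(5 + A\right)^{2}$
$n{\left(v \right)} = \left(-35 + v\right) \left(4 + v\right)$ ($n{\left(v \right)} = \left(v + \left(5 - 7\right)^{2}\right) \left(v - 35\right) = \left(v + \left(-2\right)^{2}\right) \left(-35 + v\right) = \left(v + 4\right) \left(-35 + v\right) = \left(4 + v\right) \left(-35 + v\right) = \left(-35 + v\right) \left(4 + v\right)$)
$n{\left(Z{\left(V{\left(\left(-3\right) \left(-2\right) 3,-3 \right)} \right)} \right)} - -4368 = \left(-140 + \left(- 3 \left(1 - 3\right)\right)^{2} - 31 \left(- 3 \left(1 - 3\right)\right)\right) - -4368 = \left(-140 + \left(\left(-3\right) \left(-2\right)\right)^{2} - 31 \left(\left(-3\right) \left(-2\right)\right)\right) + 4368 = \left(-140 + 6^{2} - 186\right) + 4368 = \left(-140 + 36 - 186\right) + 4368 = -290 + 4368 = 4078$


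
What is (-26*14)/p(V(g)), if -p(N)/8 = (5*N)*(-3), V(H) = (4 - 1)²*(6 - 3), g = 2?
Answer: -91/810 ≈ -0.11235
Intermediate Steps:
V(H) = 27 (V(H) = 3²*3 = 9*3 = 27)
p(N) = 120*N (p(N) = -8*5*N*(-3) = -(-120)*N = 120*N)
(-26*14)/p(V(g)) = (-26*14)/((120*27)) = -364/3240 = -364*1/3240 = -91/810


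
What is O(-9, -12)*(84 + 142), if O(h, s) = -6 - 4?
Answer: -2260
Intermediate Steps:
O(h, s) = -10
O(-9, -12)*(84 + 142) = -10*(84 + 142) = -10*226 = -2260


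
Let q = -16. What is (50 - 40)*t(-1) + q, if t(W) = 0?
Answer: -16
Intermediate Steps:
(50 - 40)*t(-1) + q = (50 - 40)*0 - 16 = 10*0 - 16 = 0 - 16 = -16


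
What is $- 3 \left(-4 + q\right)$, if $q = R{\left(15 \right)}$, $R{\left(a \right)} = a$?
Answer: $-33$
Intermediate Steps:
$q = 15$
$- 3 \left(-4 + q\right) = - 3 \left(-4 + 15\right) = \left(-3\right) 11 = -33$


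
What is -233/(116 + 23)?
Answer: -233/139 ≈ -1.6763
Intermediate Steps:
-233/(116 + 23) = -233/139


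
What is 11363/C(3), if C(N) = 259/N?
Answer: 34089/259 ≈ 131.62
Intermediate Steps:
11363/C(3) = 11363/((259/3)) = 11363/((259*(⅓))) = 11363/(259/3) = 11363*(3/259) = 34089/259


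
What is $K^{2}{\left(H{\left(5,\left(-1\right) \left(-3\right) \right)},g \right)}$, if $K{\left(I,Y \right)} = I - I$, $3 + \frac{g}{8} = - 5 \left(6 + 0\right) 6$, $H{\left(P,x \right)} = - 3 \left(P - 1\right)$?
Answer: $0$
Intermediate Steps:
$H{\left(P,x \right)} = 3 - 3 P$ ($H{\left(P,x \right)} = - 3 \left(-1 + P\right) = 3 - 3 P$)
$g = -1464$ ($g = -24 + 8 \left(- 5 \left(6 + 0\right) 6\right) = -24 + 8 \left(- 5 \cdot 6 \cdot 6\right) = -24 + 8 \left(\left(-5\right) 36\right) = -24 + 8 \left(-180\right) = -24 - 1440 = -1464$)
$K{\left(I,Y \right)} = 0$
$K^{2}{\left(H{\left(5,\left(-1\right) \left(-3\right) \right)},g \right)} = 0^{2} = 0$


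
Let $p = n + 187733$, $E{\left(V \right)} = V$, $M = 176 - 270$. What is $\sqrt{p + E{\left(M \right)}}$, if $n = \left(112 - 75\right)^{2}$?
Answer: $4 \sqrt{11813} \approx 434.75$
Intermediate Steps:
$n = 1369$ ($n = 37^{2} = 1369$)
$M = -94$ ($M = 176 - 270 = -94$)
$p = 189102$ ($p = 1369 + 187733 = 189102$)
$\sqrt{p + E{\left(M \right)}} = \sqrt{189102 - 94} = \sqrt{189008} = 4 \sqrt{11813}$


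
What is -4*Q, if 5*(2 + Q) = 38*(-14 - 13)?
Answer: 4144/5 ≈ 828.80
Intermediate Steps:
Q = -1036/5 (Q = -2 + (38*(-14 - 13))/5 = -2 + (38*(-27))/5 = -2 + (⅕)*(-1026) = -2 - 1026/5 = -1036/5 ≈ -207.20)
-4*Q = -4*(-1036/5) = 4144/5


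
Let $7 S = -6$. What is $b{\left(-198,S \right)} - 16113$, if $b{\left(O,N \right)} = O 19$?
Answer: $-19875$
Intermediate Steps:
$S = - \frac{6}{7}$ ($S = \frac{1}{7} \left(-6\right) = - \frac{6}{7} \approx -0.85714$)
$b{\left(O,N \right)} = 19 O$
$b{\left(-198,S \right)} - 16113 = 19 \left(-198\right) - 16113 = -3762 - 16113 = -19875$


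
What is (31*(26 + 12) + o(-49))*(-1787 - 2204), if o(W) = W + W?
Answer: -4310280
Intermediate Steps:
o(W) = 2*W
(31*(26 + 12) + o(-49))*(-1787 - 2204) = (31*(26 + 12) + 2*(-49))*(-1787 - 2204) = (31*38 - 98)*(-3991) = (1178 - 98)*(-3991) = 1080*(-3991) = -4310280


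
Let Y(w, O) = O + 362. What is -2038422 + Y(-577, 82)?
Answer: -2037978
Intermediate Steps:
Y(w, O) = 362 + O
-2038422 + Y(-577, 82) = -2038422 + (362 + 82) = -2038422 + 444 = -2037978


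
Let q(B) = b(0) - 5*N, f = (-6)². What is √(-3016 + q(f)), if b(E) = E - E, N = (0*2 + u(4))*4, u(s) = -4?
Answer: 2*I*√734 ≈ 54.185*I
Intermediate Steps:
f = 36
N = -16 (N = (0*2 - 4)*4 = (0 - 4)*4 = -4*4 = -16)
b(E) = 0
q(B) = 80 (q(B) = 0 - 5*(-16) = 0 + 80 = 80)
√(-3016 + q(f)) = √(-3016 + 80) = √(-2936) = 2*I*√734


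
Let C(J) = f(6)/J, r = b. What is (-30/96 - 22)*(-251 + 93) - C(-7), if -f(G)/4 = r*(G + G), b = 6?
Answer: 195117/56 ≈ 3484.2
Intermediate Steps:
r = 6
f(G) = -48*G (f(G) = -24*(G + G) = -24*2*G = -48*G)
C(J) = -288/J (C(J) = (-48*6)/J = -288/J)
(-30/96 - 22)*(-251 + 93) - C(-7) = (-30/96 - 22)*(-251 + 93) - (-288)/(-7) = (-30*1/96 - 22)*(-158) - (-288)*(-1)/7 = (-5/16 - 22)*(-158) - 1*288/7 = -357/16*(-158) - 288/7 = 28203/8 - 288/7 = 195117/56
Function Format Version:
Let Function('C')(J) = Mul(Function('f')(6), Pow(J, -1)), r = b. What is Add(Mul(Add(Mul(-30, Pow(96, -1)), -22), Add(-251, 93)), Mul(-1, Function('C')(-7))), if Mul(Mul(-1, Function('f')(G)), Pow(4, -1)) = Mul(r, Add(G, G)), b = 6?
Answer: Rational(195117, 56) ≈ 3484.2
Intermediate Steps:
r = 6
Function('f')(G) = Mul(-48, G) (Function('f')(G) = Mul(-4, Mul(6, Add(G, G))) = Mul(-4, Mul(6, Mul(2, G))) = Mul(-4, Mul(12, G)) = Mul(-48, G))
Function('C')(J) = Mul(-288, Pow(J, -1)) (Function('C')(J) = Mul(Mul(-48, 6), Pow(J, -1)) = Mul(-288, Pow(J, -1)))
Add(Mul(Add(Mul(-30, Pow(96, -1)), -22), Add(-251, 93)), Mul(-1, Function('C')(-7))) = Add(Mul(Add(Mul(-30, Pow(96, -1)), -22), Add(-251, 93)), Mul(-1, Mul(-288, Pow(-7, -1)))) = Add(Mul(Add(Mul(-30, Rational(1, 96)), -22), -158), Mul(-1, Mul(-288, Rational(-1, 7)))) = Add(Mul(Add(Rational(-5, 16), -22), -158), Mul(-1, Rational(288, 7))) = Add(Mul(Rational(-357, 16), -158), Rational(-288, 7)) = Add(Rational(28203, 8), Rational(-288, 7)) = Rational(195117, 56)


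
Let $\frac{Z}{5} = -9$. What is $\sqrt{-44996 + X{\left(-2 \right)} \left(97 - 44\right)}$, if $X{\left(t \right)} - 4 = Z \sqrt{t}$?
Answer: $3 \sqrt{-4976 - 265 i \sqrt{2}} \approx 7.9635 - 211.77 i$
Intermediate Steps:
$Z = -45$ ($Z = 5 \left(-9\right) = -45$)
$X{\left(t \right)} = 4 - 45 \sqrt{t}$
$\sqrt{-44996 + X{\left(-2 \right)} \left(97 - 44\right)} = \sqrt{-44996 + \left(4 - 45 \sqrt{-2}\right) \left(97 - 44\right)} = \sqrt{-44996 + \left(4 - 45 i \sqrt{2}\right) 53} = \sqrt{-44996 + \left(212 - 2385 i \sqrt{2}\right)} = \sqrt{-44784 - 2385 i \sqrt{2}}$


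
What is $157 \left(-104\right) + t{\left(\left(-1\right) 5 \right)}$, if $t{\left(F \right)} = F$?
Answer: $-16333$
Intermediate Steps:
$157 \left(-104\right) + t{\left(\left(-1\right) 5 \right)} = 157 \left(-104\right) - 5 = -16328 - 5 = -16333$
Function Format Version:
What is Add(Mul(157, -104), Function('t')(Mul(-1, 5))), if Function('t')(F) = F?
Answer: -16333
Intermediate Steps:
Add(Mul(157, -104), Function('t')(Mul(-1, 5))) = Add(Mul(157, -104), Mul(-1, 5)) = Add(-16328, -5) = -16333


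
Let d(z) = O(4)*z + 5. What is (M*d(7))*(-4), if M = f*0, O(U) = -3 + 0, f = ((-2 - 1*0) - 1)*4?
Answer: 0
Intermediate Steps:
f = -12 (f = ((-2 + 0) - 1)*4 = (-2 - 1)*4 = -3*4 = -12)
O(U) = -3
M = 0 (M = -12*0 = 0)
d(z) = 5 - 3*z (d(z) = -3*z + 5 = 5 - 3*z)
(M*d(7))*(-4) = (0*(5 - 3*7))*(-4) = (0*(5 - 21))*(-4) = (0*(-16))*(-4) = 0*(-4) = 0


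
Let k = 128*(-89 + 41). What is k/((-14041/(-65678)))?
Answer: -403525632/14041 ≈ -28739.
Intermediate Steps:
k = -6144 (k = 128*(-48) = -6144)
k/((-14041/(-65678))) = -6144/((-14041/(-65678))) = -6144/((-14041*(-1/65678))) = -6144/14041/65678 = -6144*65678/14041 = -403525632/14041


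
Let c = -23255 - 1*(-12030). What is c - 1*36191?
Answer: -47416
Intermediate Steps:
c = -11225 (c = -23255 + 12030 = -11225)
c - 1*36191 = -11225 - 1*36191 = -11225 - 36191 = -47416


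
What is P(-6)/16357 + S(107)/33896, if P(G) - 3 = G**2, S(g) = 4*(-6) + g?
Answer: 2679575/554436872 ≈ 0.0048330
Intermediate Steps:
S(g) = -24 + g
P(G) = 3 + G**2
P(-6)/16357 + S(107)/33896 = (3 + (-6)**2)/16357 + (-24 + 107)/33896 = (3 + 36)*(1/16357) + 83*(1/33896) = 39*(1/16357) + 83/33896 = 39/16357 + 83/33896 = 2679575/554436872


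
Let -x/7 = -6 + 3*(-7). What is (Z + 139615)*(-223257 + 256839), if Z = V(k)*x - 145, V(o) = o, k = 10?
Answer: 4747151520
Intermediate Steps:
x = 189 (x = -7*(-6 + 3*(-7)) = -7*(-6 - 21) = -7*(-27) = 189)
Z = 1745 (Z = 10*189 - 145 = 1890 - 145 = 1745)
(Z + 139615)*(-223257 + 256839) = (1745 + 139615)*(-223257 + 256839) = 141360*33582 = 4747151520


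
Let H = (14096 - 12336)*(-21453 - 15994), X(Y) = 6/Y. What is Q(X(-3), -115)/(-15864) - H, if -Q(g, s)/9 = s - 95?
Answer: 174257367365/2644 ≈ 6.5907e+7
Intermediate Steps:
Q(g, s) = 855 - 9*s (Q(g, s) = -9*(s - 95) = -9*(-95 + s) = 855 - 9*s)
H = -65906720 (H = 1760*(-37447) = -65906720)
Q(X(-3), -115)/(-15864) - H = (855 - 9*(-115))/(-15864) - 1*(-65906720) = (855 + 1035)*(-1/15864) + 65906720 = 1890*(-1/15864) + 65906720 = -315/2644 + 65906720 = 174257367365/2644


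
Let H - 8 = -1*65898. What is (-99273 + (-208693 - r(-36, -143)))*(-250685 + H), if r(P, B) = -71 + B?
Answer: 97426589400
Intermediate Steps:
H = -65890 (H = 8 - 1*65898 = 8 - 65898 = -65890)
(-99273 + (-208693 - r(-36, -143)))*(-250685 + H) = (-99273 + (-208693 - (-71 - 143)))*(-250685 - 65890) = (-99273 + (-208693 - 1*(-214)))*(-316575) = (-99273 + (-208693 + 214))*(-316575) = (-99273 - 208479)*(-316575) = -307752*(-316575) = 97426589400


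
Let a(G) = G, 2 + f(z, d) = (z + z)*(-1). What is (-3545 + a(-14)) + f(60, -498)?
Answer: -3681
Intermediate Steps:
f(z, d) = -2 - 2*z (f(z, d) = -2 + (z + z)*(-1) = -2 + (2*z)*(-1) = -2 - 2*z)
(-3545 + a(-14)) + f(60, -498) = (-3545 - 14) + (-2 - 2*60) = -3559 + (-2 - 120) = -3559 - 122 = -3681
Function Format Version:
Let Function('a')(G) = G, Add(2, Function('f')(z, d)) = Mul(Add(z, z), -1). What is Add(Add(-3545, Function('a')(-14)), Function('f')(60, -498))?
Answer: -3681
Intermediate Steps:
Function('f')(z, d) = Add(-2, Mul(-2, z)) (Function('f')(z, d) = Add(-2, Mul(Add(z, z), -1)) = Add(-2, Mul(Mul(2, z), -1)) = Add(-2, Mul(-2, z)))
Add(Add(-3545, Function('a')(-14)), Function('f')(60, -498)) = Add(Add(-3545, -14), Add(-2, Mul(-2, 60))) = Add(-3559, Add(-2, -120)) = Add(-3559, -122) = -3681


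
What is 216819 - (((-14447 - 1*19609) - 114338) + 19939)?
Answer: 345274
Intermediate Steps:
216819 - (((-14447 - 1*19609) - 114338) + 19939) = 216819 - (((-14447 - 19609) - 114338) + 19939) = 216819 - ((-34056 - 114338) + 19939) = 216819 - (-148394 + 19939) = 216819 - 1*(-128455) = 216819 + 128455 = 345274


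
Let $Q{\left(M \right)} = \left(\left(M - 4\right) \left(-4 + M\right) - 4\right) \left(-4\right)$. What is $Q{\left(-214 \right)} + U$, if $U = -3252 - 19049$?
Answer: $-212381$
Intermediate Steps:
$Q{\left(M \right)} = 16 - 4 \left(-4 + M\right)^{2}$ ($Q{\left(M \right)} = \left(\left(-4 + M\right) \left(-4 + M\right) - 4\right) \left(-4\right) = \left(\left(-4 + M\right)^{2} - 4\right) \left(-4\right) = \left(-4 + \left(-4 + M\right)^{2}\right) \left(-4\right) = 16 - 4 \left(-4 + M\right)^{2}$)
$U = -22301$
$Q{\left(-214 \right)} + U = \left(16 - 4 \left(-4 - 214\right)^{2}\right) - 22301 = \left(16 - 4 \left(-218\right)^{2}\right) - 22301 = \left(16 - 190096\right) - 22301 = -190080 - 22301 = -212381$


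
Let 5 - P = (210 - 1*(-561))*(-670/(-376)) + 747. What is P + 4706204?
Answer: 884368571/188 ≈ 4.7041e+6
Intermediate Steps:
P = -397781/188 (P = 5 - ((210 - 1*(-561))*(-670/(-376)) + 747) = 5 - ((210 + 561)*(-670*(-1/376)) + 747) = 5 - (771*(335/188) + 747) = 5 - (258285/188 + 747) = 5 - 1*398721/188 = 5 - 398721/188 = -397781/188 ≈ -2115.9)
P + 4706204 = -397781/188 + 4706204 = 884368571/188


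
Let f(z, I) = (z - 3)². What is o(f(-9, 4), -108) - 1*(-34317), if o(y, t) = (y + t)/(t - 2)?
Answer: 1887417/55 ≈ 34317.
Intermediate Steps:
f(z, I) = (-3 + z)²
o(y, t) = (t + y)/(-2 + t)
o(f(-9, 4), -108) - 1*(-34317) = (-108 + (-3 - 9)²)/(-2 - 108) - 1*(-34317) = (-108 + (-12)²)/(-110) + 34317 = -(-108 + 144)/110 + 34317 = -1/110*36 + 34317 = -18/55 + 34317 = 1887417/55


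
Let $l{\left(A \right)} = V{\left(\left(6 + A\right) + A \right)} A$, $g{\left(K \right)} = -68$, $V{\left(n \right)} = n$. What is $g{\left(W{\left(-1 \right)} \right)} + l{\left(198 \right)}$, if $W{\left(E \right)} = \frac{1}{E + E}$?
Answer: $79528$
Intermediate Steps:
$W{\left(E \right)} = \frac{1}{2 E}$
$l{\left(A \right)} = A \left(6 + 2 A\right)$ ($l{\left(A \right)} = \left(\left(6 + A\right) + A\right) A = \left(6 + 2 A\right) A = A \left(6 + 2 A\right)$)
$g{\left(W{\left(-1 \right)} \right)} + l{\left(198 \right)} = -68 + 2 \cdot 198 \left(3 + 198\right) = -68 + 2 \cdot 198 \cdot 201 = -68 + 79596 = 79528$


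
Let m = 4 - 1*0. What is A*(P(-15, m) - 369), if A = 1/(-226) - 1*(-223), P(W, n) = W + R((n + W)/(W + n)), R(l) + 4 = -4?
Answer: -9877812/113 ≈ -87414.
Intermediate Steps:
R(l) = -8 (R(l) = -4 - 4 = -8)
m = 4 (m = 4 + 0 = 4)
P(W, n) = -8 + W (P(W, n) = W - 8 = -8 + W)
A = 50397/226 (A = -1/226 + 223 = 50397/226 ≈ 223.00)
A*(P(-15, m) - 369) = 50397*((-8 - 15) - 369)/226 = 50397*(-23 - 369)/226 = (50397/226)*(-392) = -9877812/113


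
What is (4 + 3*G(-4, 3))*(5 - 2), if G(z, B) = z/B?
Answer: 0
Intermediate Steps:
(4 + 3*G(-4, 3))*(5 - 2) = (4 + 3*(-4/3))*(5 - 2) = (4 + 3*(-4*1/3))*3 = (4 + 3*(-4/3))*3 = (4 - 4)*3 = 0*3 = 0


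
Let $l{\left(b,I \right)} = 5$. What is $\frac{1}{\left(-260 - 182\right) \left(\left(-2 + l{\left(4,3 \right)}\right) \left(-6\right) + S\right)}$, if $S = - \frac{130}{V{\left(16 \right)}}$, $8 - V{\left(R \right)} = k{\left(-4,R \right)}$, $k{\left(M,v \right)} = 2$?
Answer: $\frac{3}{52598} \approx 5.7036 \cdot 10^{-5}$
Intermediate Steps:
$V{\left(R \right)} = 6$ ($V{\left(R \right)} = 8 - 2 = 6$)
$S = - \frac{65}{3}$ ($S = - \frac{130}{6} = \left(-130\right) \frac{1}{6} = - \frac{65}{3} \approx -21.667$)
$\frac{1}{\left(-260 - 182\right) \left(\left(-2 + l{\left(4,3 \right)}\right) \left(-6\right) + S\right)} = \frac{1}{\left(-260 - 182\right) \left(\left(-2 + 5\right) \left(-6\right) - \frac{65}{3}\right)} = \frac{1}{\left(-442\right) \left(3 \left(-6\right) - \frac{65}{3}\right)} = \frac{1}{\left(-442\right) \left(-18 - \frac{65}{3}\right)} = \frac{1}{\left(-442\right) \left(- \frac{119}{3}\right)} = \frac{1}{\frac{52598}{3}} = \frac{3}{52598}$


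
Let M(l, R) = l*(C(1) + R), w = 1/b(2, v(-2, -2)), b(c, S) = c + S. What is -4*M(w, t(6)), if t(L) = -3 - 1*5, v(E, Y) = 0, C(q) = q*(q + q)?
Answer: 12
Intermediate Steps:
C(q) = 2*q**2 (C(q) = q*(2*q) = 2*q**2)
t(L) = -8 (t(L) = -3 - 5 = -8)
b(c, S) = S + c
w = 1/2 (w = 1/(0 + 2) = 1/2 ≈ 0.50000)
M(l, R) = l*(2 + R) (M(l, R) = l*(2*1**2 + R) = l*(2*1 + R) = l*(2 + R))
-4*M(w, t(6)) = -2*(2 - 8) = -2*(-6) = -4*(-3) = 12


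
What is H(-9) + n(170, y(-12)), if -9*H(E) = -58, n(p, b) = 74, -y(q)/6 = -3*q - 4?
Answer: 724/9 ≈ 80.444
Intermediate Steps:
y(q) = 24 + 18*q (y(q) = -6*(-3*q - 4) = -6*(-4 - 3*q) = 24 + 18*q)
H(E) = 58/9 (H(E) = -1/9*(-58) = 58/9)
H(-9) + n(170, y(-12)) = 58/9 + 74 = 724/9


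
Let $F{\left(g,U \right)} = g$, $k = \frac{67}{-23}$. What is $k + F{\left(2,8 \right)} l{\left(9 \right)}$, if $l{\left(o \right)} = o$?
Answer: $\frac{347}{23} \approx 15.087$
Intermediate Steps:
$k = - \frac{67}{23}$ ($k = 67 \left(- \frac{1}{23}\right) = - \frac{67}{23} \approx -2.913$)
$k + F{\left(2,8 \right)} l{\left(9 \right)} = - \frac{67}{23} + 2 \cdot 9 = - \frac{67}{23} + 18 = \frac{347}{23}$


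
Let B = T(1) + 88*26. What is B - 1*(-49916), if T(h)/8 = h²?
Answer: 52212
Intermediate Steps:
T(h) = 8*h²
B = 2296 (B = 8*1² + 88*26 = 8*1 + 2288 = 8 + 2288 = 2296)
B - 1*(-49916) = 2296 - 1*(-49916) = 2296 + 49916 = 52212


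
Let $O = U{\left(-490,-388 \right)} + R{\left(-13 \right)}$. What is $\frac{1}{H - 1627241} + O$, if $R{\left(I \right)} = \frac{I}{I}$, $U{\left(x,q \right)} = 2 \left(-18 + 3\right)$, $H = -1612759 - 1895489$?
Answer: $- \frac{148929182}{5135489} \approx -29.0$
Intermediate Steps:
$H = -3508248$ ($H = -1612759 - 1895489 = -3508248$)
$U{\left(x,q \right)} = -30$ ($U{\left(x,q \right)} = 2 \left(-15\right) = -30$)
$R{\left(I \right)} = 1$
$O = -29$ ($O = -30 + 1 = -29$)
$\frac{1}{H - 1627241} + O = \frac{1}{-3508248 - 1627241} - 29 = \frac{1}{-5135489} - 29 = - \frac{1}{5135489} - 29 = - \frac{148929182}{5135489}$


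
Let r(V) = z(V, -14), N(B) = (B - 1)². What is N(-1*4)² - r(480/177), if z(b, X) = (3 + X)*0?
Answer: 625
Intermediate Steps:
z(b, X) = 0
N(B) = (-1 + B)²
r(V) = 0
N(-1*4)² - r(480/177) = ((-1 - 1*4)²)² - 1*0 = ((-1 - 4)²)² + 0 = ((-5)²)² + 0 = 25² + 0 = 625 + 0 = 625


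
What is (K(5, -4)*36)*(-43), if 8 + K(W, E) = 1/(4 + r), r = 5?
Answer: 12212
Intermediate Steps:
K(W, E) = -71/9 (K(W, E) = -8 + 1/(4 + 5) = -8 + 1/9 = -8 + ⅑ = -71/9)
(K(5, -4)*36)*(-43) = -71/9*36*(-43) = -284*(-43) = 12212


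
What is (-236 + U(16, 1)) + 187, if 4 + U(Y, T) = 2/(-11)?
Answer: -585/11 ≈ -53.182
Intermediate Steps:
U(Y, T) = -46/11 (U(Y, T) = -4 + 2/(-11) = -4 + 2*(-1/11) = -4 - 2/11 = -46/11)
(-236 + U(16, 1)) + 187 = (-236 - 46/11) + 187 = -2642/11 + 187 = -585/11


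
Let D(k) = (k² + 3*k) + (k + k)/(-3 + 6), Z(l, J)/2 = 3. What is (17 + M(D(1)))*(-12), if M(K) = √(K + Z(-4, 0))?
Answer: -204 - 16*√6 ≈ -243.19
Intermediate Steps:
Z(l, J) = 6 (Z(l, J) = 2*3 = 6)
D(k) = k² + 11*k/3 (D(k) = (k² + 3*k) + (2*k)/3 = (k² + 3*k) + (2*k)*(⅓) = (k² + 3*k) + 2*k/3 = k² + 11*k/3)
M(K) = √(6 + K) (M(K) = √(K + 6) = √(6 + K))
(17 + M(D(1)))*(-12) = (17 + √(6 + (⅓)*1*(11 + 3*1)))*(-12) = (17 + √(6 + (⅓)*1*(11 + 3)))*(-12) = (17 + √(6 + (⅓)*1*14))*(-12) = (17 + √(6 + 14/3))*(-12) = (17 + √(32/3))*(-12) = (17 + 4*√6/3)*(-12) = -204 - 16*√6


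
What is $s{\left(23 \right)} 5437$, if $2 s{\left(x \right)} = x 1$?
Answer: $\frac{125051}{2} \approx 62526.0$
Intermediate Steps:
$s{\left(x \right)} = \frac{x}{2}$ ($s{\left(x \right)} = \frac{x 1}{2} = \frac{x}{2}$)
$s{\left(23 \right)} 5437 = \frac{1}{2} \cdot 23 \cdot 5437 = \frac{23}{2} \cdot 5437 = \frac{125051}{2}$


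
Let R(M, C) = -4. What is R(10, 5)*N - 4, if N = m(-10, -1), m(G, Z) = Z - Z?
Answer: -4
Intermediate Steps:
m(G, Z) = 0
N = 0
R(10, 5)*N - 4 = -4*0 - 4 = 0 - 4 = -4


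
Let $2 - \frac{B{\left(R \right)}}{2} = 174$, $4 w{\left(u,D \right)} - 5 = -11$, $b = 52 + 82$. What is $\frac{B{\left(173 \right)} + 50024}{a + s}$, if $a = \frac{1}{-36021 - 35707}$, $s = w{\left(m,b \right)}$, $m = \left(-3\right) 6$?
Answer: $- \frac{3563447040}{107593} \approx -33120.0$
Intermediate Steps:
$m = -18$
$b = 134$
$w{\left(u,D \right)} = - \frac{3}{2}$ ($w{\left(u,D \right)} = \frac{5}{4} + \frac{1}{4} \left(-11\right) = \frac{5}{4} - \frac{11}{4} = - \frac{3}{2}$)
$B{\left(R \right)} = -344$ ($B{\left(R \right)} = 4 - 348 = -344$)
$s = - \frac{3}{2} \approx -1.5$
$a = - \frac{1}{71728}$ ($a = \frac{1}{-71728} = - \frac{1}{71728} \approx -1.3942 \cdot 10^{-5}$)
$\frac{B{\left(173 \right)} + 50024}{a + s} = \frac{-344 + 50024}{- \frac{1}{71728} - \frac{3}{2}} = \frac{49680}{- \frac{107593}{71728}} = 49680 \left(- \frac{71728}{107593}\right) = - \frac{3563447040}{107593}$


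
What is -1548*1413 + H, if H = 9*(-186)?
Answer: -2188998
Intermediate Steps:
H = -1674
-1548*1413 + H = -1548*1413 - 1674 = -2187324 - 1674 = -2188998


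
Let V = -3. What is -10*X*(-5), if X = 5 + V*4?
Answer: -350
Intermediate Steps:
X = -7 (X = 5 - 3*4 = 5 - 12 = -7)
-10*X*(-5) = -10*(-7)*(-5) = 70*(-5) = -350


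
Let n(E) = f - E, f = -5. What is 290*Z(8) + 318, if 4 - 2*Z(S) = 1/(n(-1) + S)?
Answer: 3447/4 ≈ 861.75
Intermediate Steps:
n(E) = -5 - E
Z(S) = 2 - 1/(2*(-4 + S)) (Z(S) = 2 - 1/(2*((-5 - 1*(-1)) + S)) = 2 - 1/(2*((-5 + 1) + S)) = 2 - 1/(2*(-4 + S)))
290*Z(8) + 318 = 290*((-17 + 4*8)/(2*(-4 + 8))) + 318 = 290*((½)*(-17 + 32)/4) + 318 = 290*((½)*(¼)*15) + 318 = 290*(15/8) + 318 = 2175/4 + 318 = 3447/4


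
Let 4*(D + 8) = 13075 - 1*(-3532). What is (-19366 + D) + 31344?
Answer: 64487/4 ≈ 16122.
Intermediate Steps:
D = 16575/4 (D = -8 + (13075 - 1*(-3532))/4 = -8 + (13075 + 3532)/4 = -8 + (¼)*16607 = -8 + 16607/4 = 16575/4 ≈ 4143.8)
(-19366 + D) + 31344 = (-19366 + 16575/4) + 31344 = -60889/4 + 31344 = 64487/4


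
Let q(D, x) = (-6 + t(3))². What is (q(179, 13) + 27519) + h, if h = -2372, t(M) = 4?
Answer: 25151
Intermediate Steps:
q(D, x) = 4 (q(D, x) = (-6 + 4)² = (-2)² = 4)
(q(179, 13) + 27519) + h = (4 + 27519) - 2372 = 27523 - 2372 = 25151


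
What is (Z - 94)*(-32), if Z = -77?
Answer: 5472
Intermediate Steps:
(Z - 94)*(-32) = (-77 - 94)*(-32) = -171*(-32) = 5472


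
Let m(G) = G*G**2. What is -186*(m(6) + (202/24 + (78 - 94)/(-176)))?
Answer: -918685/22 ≈ -41758.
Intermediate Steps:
m(G) = G**3
-186*(m(6) + (202/24 + (78 - 94)/(-176))) = -186*(6**3 + (202/24 + (78 - 94)/(-176))) = -186*(216 + (202*(1/24) - 16*(-1/176))) = -186*(216 + (101/12 + 1/11)) = -186*(216 + 1123/132) = -186*29635/132 = -918685/22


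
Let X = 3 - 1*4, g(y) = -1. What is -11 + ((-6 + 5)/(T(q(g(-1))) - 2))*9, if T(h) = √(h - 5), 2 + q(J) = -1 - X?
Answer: -103/11 + 9*I*√7/11 ≈ -9.3636 + 2.1647*I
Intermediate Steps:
X = -1 (X = 3 - 4 = -1)
q(J) = -2 (q(J) = -2 + (-1 - 1*(-1)) = -2 + (-1 + 1) = -2 + 0 = -2)
T(h) = √(-5 + h)
-11 + ((-6 + 5)/(T(q(g(-1))) - 2))*9 = -11 + ((-6 + 5)/(√(-5 - 2) - 2))*9 = -11 - 1/(√(-7) - 2)*9 = -11 - 1/(I*√7 - 2)*9 = -11 - 1/(-2 + I*√7)*9 = -11 - 9/(-2 + I*√7)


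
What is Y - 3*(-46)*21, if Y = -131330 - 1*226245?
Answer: -354677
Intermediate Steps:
Y = -357575 (Y = -131330 - 226245 = -357575)
Y - 3*(-46)*21 = -357575 - 3*(-46)*21 = -357575 + 138*21 = -357575 + 2898 = -354677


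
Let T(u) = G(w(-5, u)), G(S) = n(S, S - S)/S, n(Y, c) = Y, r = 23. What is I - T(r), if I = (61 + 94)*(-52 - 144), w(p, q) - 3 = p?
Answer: -30381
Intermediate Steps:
w(p, q) = 3 + p
I = -30380 (I = 155*(-196) = -30380)
G(S) = 1 (G(S) = S/S = 1)
T(u) = 1
I - T(r) = -30380 - 1*1 = -30380 - 1 = -30381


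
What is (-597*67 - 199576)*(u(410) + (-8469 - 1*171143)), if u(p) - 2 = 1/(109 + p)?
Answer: 22332603884675/519 ≈ 4.3030e+10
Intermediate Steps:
u(p) = 2 + 1/(109 + p)
(-597*67 - 199576)*(u(410) + (-8469 - 1*171143)) = (-597*67 - 199576)*((219 + 2*410)/(109 + 410) + (-8469 - 1*171143)) = (-39999 - 199576)*((219 + 820)/519 + (-8469 - 171143)) = -239575*((1/519)*1039 - 179612) = -239575*(1039/519 - 179612) = -239575*(-93217589/519) = 22332603884675/519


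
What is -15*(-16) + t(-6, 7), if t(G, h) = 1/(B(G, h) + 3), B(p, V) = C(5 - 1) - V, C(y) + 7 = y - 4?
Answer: 2639/11 ≈ 239.91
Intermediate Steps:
C(y) = -11 + y (C(y) = -7 + (y - 4) = -7 + (-4 + y) = -11 + y)
B(p, V) = -7 - V (B(p, V) = (-11 + (5 - 1)) - V = (-11 + 4) - V = -7 - V)
t(G, h) = 1/(-4 - h) (t(G, h) = 1/((-7 - h) + 3) = 1/(-4 - h))
-15*(-16) + t(-6, 7) = -15*(-16) - 1/(4 + 7) = 240 - 1/11 = 2639/11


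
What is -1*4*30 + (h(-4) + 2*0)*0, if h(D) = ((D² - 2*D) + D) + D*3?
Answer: -120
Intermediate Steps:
h(D) = D² + 2*D (h(D) = (D² - D) + 3*D = D² + 2*D)
-1*4*30 + (h(-4) + 2*0)*0 = -1*4*30 + (-4*(2 - 4) + 2*0)*0 = -4*30 + (-4*(-2) + 0)*0 = -120 + (8 + 0)*0 = -120 + 8*0 = -120 + 0 = -120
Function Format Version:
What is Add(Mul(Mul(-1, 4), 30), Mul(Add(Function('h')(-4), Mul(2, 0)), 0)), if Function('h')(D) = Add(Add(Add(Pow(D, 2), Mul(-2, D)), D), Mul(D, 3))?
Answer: -120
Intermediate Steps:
Function('h')(D) = Add(Pow(D, 2), Mul(2, D)) (Function('h')(D) = Add(Add(Pow(D, 2), Mul(-1, D)), Mul(3, D)) = Add(Pow(D, 2), Mul(2, D)))
Add(Mul(Mul(-1, 4), 30), Mul(Add(Function('h')(-4), Mul(2, 0)), 0)) = Add(Mul(Mul(-1, 4), 30), Mul(Add(Mul(-4, Add(2, -4)), Mul(2, 0)), 0)) = Add(Mul(-4, 30), Mul(Add(Mul(-4, -2), 0), 0)) = Add(-120, Mul(Add(8, 0), 0)) = Add(-120, Mul(8, 0)) = Add(-120, 0) = -120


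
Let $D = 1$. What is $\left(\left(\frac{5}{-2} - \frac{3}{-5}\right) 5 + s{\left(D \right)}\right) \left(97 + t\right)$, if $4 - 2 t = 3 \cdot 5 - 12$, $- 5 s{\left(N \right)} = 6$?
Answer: $- \frac{4173}{4} \approx -1043.3$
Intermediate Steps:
$s{\left(N \right)} = - \frac{6}{5}$ ($s{\left(N \right)} = \left(- \frac{1}{5}\right) 6 = - \frac{6}{5}$)
$t = \frac{1}{2}$ ($t = 2 - \frac{3 \cdot 5 - 12}{2} = 2 - \frac{15 - 12}{2} = 2 - \frac{3}{2} = \frac{1}{2} \approx 0.5$)
$\left(\left(\frac{5}{-2} - \frac{3}{-5}\right) 5 + s{\left(D \right)}\right) \left(97 + t\right) = \left(\left(\frac{5}{-2} - \frac{3}{-5}\right) 5 - \frac{6}{5}\right) \left(97 + \frac{1}{2}\right) = \left(\left(5 \left(- \frac{1}{2}\right) - - \frac{3}{5}\right) 5 - \frac{6}{5}\right) \frac{195}{2} = \left(\left(- \frac{5}{2} + \frac{3}{5}\right) 5 - \frac{6}{5}\right) \frac{195}{2} = \left(\left(- \frac{19}{10}\right) 5 - \frac{6}{5}\right) \frac{195}{2} = \left(- \frac{19}{2} - \frac{6}{5}\right) \frac{195}{2} = \left(- \frac{107}{10}\right) \frac{195}{2} = - \frac{4173}{4}$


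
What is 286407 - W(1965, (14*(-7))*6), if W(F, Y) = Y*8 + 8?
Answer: 291103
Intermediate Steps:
W(F, Y) = 8 + 8*Y (W(F, Y) = 8*Y + 8 = 8 + 8*Y)
286407 - W(1965, (14*(-7))*6) = 286407 - (8 + 8*((14*(-7))*6)) = 286407 - (8 + 8*(-98*6)) = 286407 - (8 + 8*(-588)) = 286407 - (8 - 4704) = 286407 - 1*(-4696) = 286407 + 4696 = 291103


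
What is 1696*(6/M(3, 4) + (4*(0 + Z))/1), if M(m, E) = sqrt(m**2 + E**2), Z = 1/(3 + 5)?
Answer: 14416/5 ≈ 2883.2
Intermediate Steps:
Z = 1/8 ≈ 0.12500
M(m, E) = sqrt(E**2 + m**2)
1696*(6/M(3, 4) + (4*(0 + Z))/1) = 1696*(6/(sqrt(4**2 + 3**2)) + (4*(0 + 1/8))/1) = 1696*(6/(sqrt(16 + 9)) + (4*(1/8))*1) = 1696*(6/(sqrt(25)) + (1/2)*1) = 1696*(6/5 + 1/2) = 1696*(17/10) = 14416/5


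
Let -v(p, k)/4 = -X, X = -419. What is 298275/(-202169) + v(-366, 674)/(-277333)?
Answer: -82382665331/56068135277 ≈ -1.4693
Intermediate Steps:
v(p, k) = -1676 (v(p, k) = -(-4)*(-419) = -4*419 = -1676)
298275/(-202169) + v(-366, 674)/(-277333) = 298275/(-202169) - 1676/(-277333) = 298275*(-1/202169) - 1676*(-1/277333) = -298275/202169 + 1676/277333 = -82382665331/56068135277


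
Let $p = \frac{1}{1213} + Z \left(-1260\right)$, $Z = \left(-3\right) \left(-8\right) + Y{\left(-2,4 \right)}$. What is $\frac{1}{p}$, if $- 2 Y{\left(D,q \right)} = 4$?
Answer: $- \frac{1213}{33624359} \approx -3.6075 \cdot 10^{-5}$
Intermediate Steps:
$Y{\left(D,q \right)} = -2$ ($Y{\left(D,q \right)} = \left(- \frac{1}{2}\right) 4 = -2$)
$Z = 22$ ($Z = \left(-3\right) \left(-8\right) - 2 = 24 - 2 = 22$)
$p = - \frac{33624359}{1213}$ ($p = \frac{1}{1213} + 22 \left(-1260\right) = \frac{1}{1213} - 27720 = - \frac{33624359}{1213} \approx -27720.0$)
$\frac{1}{p} = \frac{1}{- \frac{33624359}{1213}} = - \frac{1213}{33624359}$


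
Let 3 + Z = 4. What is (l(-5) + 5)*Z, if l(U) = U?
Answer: 0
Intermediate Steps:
Z = 1 (Z = -3 + 4 = 1)
(l(-5) + 5)*Z = (-5 + 5)*1 = 0*1 = 0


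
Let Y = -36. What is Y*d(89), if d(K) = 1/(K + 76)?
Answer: -12/55 ≈ -0.21818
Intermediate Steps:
d(K) = 1/(76 + K)
Y*d(89) = -36/(76 + 89) = -36/165 = -36*1/165 = -12/55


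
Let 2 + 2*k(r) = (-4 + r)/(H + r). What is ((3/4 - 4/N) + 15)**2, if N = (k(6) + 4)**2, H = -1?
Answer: 966289/4096 ≈ 235.91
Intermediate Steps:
k(r) = -1 + (-4 + r)/(2*(-1 + r)) (k(r) = -1 + ((-4 + r)/(-1 + r))/2 = -1 + (-4 + r)/(2*(-1 + r)))
N = 256/25 (N = ((-2 - 1*6)/(2*(-1 + 6)) + 4)**2 = ((1/2)*(-2 - 6)/5 + 4)**2 = ((1/2)*(1/5)*(-8) + 4)**2 = (-4/5 + 4)**2 = (16/5)**2 = 256/25 ≈ 10.240)
((3/4 - 4/N) + 15)**2 = ((3/4 - 4/256/25) + 15)**2 = ((3*(1/4) - 4*25/256) + 15)**2 = ((3/4 - 25/64) + 15)**2 = (23/64 + 15)**2 = (983/64)**2 = 966289/4096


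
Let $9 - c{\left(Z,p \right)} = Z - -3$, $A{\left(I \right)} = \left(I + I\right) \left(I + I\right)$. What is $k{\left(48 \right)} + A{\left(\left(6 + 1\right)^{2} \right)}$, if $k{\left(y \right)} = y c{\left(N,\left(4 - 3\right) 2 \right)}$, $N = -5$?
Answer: $10132$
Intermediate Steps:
$A{\left(I \right)} = 4 I^{2}$ ($A{\left(I \right)} = 2 I 2 I = 4 I^{2}$)
$c{\left(Z,p \right)} = 6 - Z$ ($c{\left(Z,p \right)} = 9 - \left(Z - -3\right) = 9 - \left(Z + 3\right) = 9 - \left(3 + Z\right) = 6 - Z$)
$k{\left(y \right)} = 11 y$ ($k{\left(y \right)} = y \left(6 - -5\right) = y \left(6 + 5\right) = y 11 = 11 y$)
$k{\left(48 \right)} + A{\left(\left(6 + 1\right)^{2} \right)} = 11 \cdot 48 + 4 \left(\left(6 + 1\right)^{2}\right)^{2} = 528 + 4 \left(7^{2}\right)^{2} = 528 + 4 \cdot 49^{2} = 528 + 4 \cdot 2401 = 528 + 9604 = 10132$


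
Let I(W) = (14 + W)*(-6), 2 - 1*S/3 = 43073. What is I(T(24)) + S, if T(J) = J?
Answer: -129441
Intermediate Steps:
S = -129213 (S = 6 - 3*43073 = 6 - 129219 = -129213)
I(W) = -84 - 6*W
I(T(24)) + S = (-84 - 6*24) - 129213 = (-84 - 144) - 129213 = -228 - 129213 = -129441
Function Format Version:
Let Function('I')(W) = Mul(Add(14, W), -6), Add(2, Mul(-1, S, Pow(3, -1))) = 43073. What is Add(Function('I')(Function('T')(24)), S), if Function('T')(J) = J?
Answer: -129441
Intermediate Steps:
S = -129213 (S = Add(6, Mul(-3, 43073)) = Add(6, -129219) = -129213)
Function('I')(W) = Add(-84, Mul(-6, W))
Add(Function('I')(Function('T')(24)), S) = Add(Add(-84, Mul(-6, 24)), -129213) = Add(Add(-84, -144), -129213) = Add(-228, -129213) = -129441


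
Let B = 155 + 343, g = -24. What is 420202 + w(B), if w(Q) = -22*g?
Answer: 420730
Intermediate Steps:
B = 498
w(Q) = 528 (w(Q) = -22*(-24) = 528)
420202 + w(B) = 420202 + 528 = 420730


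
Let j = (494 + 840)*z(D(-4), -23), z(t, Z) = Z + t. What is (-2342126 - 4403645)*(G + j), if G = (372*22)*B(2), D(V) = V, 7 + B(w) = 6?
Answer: 298176569742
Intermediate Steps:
B(w) = -1 (B(w) = -7 + 6 = -1)
G = -8184 (G = (372*22)*(-1) = 8184*(-1) = -8184)
j = -36018 (j = (494 + 840)*(-23 - 4) = 1334*(-27) = -36018)
(-2342126 - 4403645)*(G + j) = (-2342126 - 4403645)*(-8184 - 36018) = -6745771*(-44202) = 298176569742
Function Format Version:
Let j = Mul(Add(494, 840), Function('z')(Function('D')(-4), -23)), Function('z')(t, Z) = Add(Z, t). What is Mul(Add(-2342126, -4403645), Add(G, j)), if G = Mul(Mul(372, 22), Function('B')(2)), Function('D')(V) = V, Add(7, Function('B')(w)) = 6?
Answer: 298176569742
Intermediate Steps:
Function('B')(w) = -1 (Function('B')(w) = Add(-7, 6) = -1)
G = -8184 (G = Mul(Mul(372, 22), -1) = Mul(8184, -1) = -8184)
j = -36018 (j = Mul(Add(494, 840), Add(-23, -4)) = Mul(1334, -27) = -36018)
Mul(Add(-2342126, -4403645), Add(G, j)) = Mul(Add(-2342126, -4403645), Add(-8184, -36018)) = Mul(-6745771, -44202) = 298176569742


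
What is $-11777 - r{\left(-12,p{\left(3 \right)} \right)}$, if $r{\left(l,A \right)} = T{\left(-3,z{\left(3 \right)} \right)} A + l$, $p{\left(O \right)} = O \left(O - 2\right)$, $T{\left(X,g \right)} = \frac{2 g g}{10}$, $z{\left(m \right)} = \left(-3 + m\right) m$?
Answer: $-11765$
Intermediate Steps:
$z{\left(m \right)} = m \left(-3 + m\right)$
$T{\left(X,g \right)} = \frac{g^{2}}{5}$ ($T{\left(X,g \right)} = 2 g^{2} \cdot \frac{1}{10} = \frac{g^{2}}{5}$)
$p{\left(O \right)} = O \left(-2 + O\right)$
$r{\left(l,A \right)} = l$ ($r{\left(l,A \right)} = \frac{\left(3 \left(-3 + 3\right)\right)^{2}}{5} A + l = \frac{\left(3 \cdot 0\right)^{2}}{5} A + l = \frac{0^{2}}{5} A + l = \frac{1}{5} \cdot 0 A + l = 0 A + l = 0 + l = l$)
$-11777 - r{\left(-12,p{\left(3 \right)} \right)} = -11777 - -12 = -11777 + 12 = -11765$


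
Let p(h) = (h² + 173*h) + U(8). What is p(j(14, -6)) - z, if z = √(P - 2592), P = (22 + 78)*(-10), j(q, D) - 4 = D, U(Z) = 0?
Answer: -342 - 2*I*√898 ≈ -342.0 - 59.933*I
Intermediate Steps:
j(q, D) = 4 + D
p(h) = h² + 173*h (p(h) = (h² + 173*h) + 0 = h² + 173*h)
P = -1000 (P = 100*(-10) = -1000)
z = 2*I*√898 (z = √(-1000 - 2592) = √(-3592) = 2*I*√898 ≈ 59.933*I)
p(j(14, -6)) - z = (4 - 6)*(173 + (4 - 6)) - 2*I*√898 = -2*(173 - 2) - 2*I*√898 = -2*171 - 2*I*√898 = -342 - 2*I*√898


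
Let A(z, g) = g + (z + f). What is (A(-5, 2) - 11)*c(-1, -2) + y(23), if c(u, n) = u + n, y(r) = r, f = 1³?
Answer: 62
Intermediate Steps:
f = 1
A(z, g) = 1 + g + z (A(z, g) = g + (z + 1) = g + (1 + z) = 1 + g + z)
c(u, n) = n + u
(A(-5, 2) - 11)*c(-1, -2) + y(23) = ((1 + 2 - 5) - 11)*(-2 - 1) + 23 = (-2 - 11)*(-3) + 23 = -13*(-3) + 23 = 39 + 23 = 62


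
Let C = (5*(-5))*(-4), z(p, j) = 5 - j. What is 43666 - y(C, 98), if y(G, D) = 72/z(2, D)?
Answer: 1353670/31 ≈ 43667.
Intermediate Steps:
C = 100 (C = -25*(-4) = 100)
y(G, D) = 72/(5 - D)
43666 - y(C, 98) = 43666 - (-72)/(-5 + 98) = 43666 - (-72)/93 = 43666 - 1*(-24/31) = 43666 + 24/31 = 1353670/31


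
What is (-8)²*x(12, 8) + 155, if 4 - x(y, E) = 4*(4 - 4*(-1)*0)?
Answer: -613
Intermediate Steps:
x(y, E) = -12 (x(y, E) = 4 - 4*(4 - 4*(-1)*0) = 4 - 4*(4 + 4*0) = 4 - 4*(4 + 0) = 4 - 4*4 = 4 - 1*16 = 4 - 16 = -12)
(-8)²*x(12, 8) + 155 = (-8)²*(-12) + 155 = 64*(-12) + 155 = -768 + 155 = -613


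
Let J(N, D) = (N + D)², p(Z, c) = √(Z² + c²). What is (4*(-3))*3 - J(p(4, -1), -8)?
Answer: -117 + 16*√17 ≈ -51.030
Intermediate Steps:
J(N, D) = (D + N)²
(4*(-3))*3 - J(p(4, -1), -8) = (4*(-3))*3 - (-8 + √(4² + (-1)²))² = -12*3 - (-8 + √(16 + 1))² = -36 - (-8 + √17)²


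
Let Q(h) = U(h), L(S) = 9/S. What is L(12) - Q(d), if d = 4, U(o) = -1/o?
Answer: 1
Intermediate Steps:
Q(h) = -1/h
L(12) - Q(d) = 9/12 - (-1)/4 = 9*(1/12) - (-1)/4 = ¾ - 1*(-¼) = ¾ + ¼ = 1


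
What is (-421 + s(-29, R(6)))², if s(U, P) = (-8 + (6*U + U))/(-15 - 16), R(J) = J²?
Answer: 164865600/961 ≈ 1.7156e+5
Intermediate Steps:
s(U, P) = 8/31 - 7*U/31 (s(U, P) = (-8 + 7*U)/(-31) = (-8 + 7*U)*(-1/31) = 8/31 - 7*U/31)
(-421 + s(-29, R(6)))² = (-421 + (8/31 - 7/31*(-29)))² = (-421 + (8/31 + 203/31))² = (-421 + 211/31)² = (-12840/31)² = 164865600/961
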